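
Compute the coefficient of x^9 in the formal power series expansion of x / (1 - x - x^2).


Let f(x) = sum_{k>=0} a_k x^k. Multiplying f(x) * (1 - x - x^2) = x and matching coefficients gives a_0 = 0, a_1 = 1, and a_k = a_{k-1} + a_{k-2} for k >= 2. These are the Fibonacci numbers F_k.
Iterating from F_0 = 0, F_1 = 1:
F_0=0, F_1=1, F_2=1, F_3=2, F_4=3, F_5=5, F_6=8, F_7=13, F_8=21, F_9=34
F_9 = 34.

34


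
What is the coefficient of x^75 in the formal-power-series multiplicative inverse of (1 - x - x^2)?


Let the inverse be f(x) = sum_{k>=0} a_k x^k. From f(x) * (1 - x - x^2) = 1 and matching coefficients:
 x^0: a_0 = 1.
 x^1: a_1 - a_0 = 0, so a_1 = 1.
 x^k (k >= 2): a_k - a_{k-1} - a_{k-2} = 0, i.e. a_k = a_{k-1} + a_{k-2}.
This is the Fibonacci-type recurrence shifted so that a_0 = a_1 = 1.
Iterating: a_0=1, a_1=1, a_2=2, a_3=3, a_4=5, a_5=8, a_6=13, a_7=21, a_8=34, a_9=55, ...
a_75 = 3416454622906707.

3416454622906707


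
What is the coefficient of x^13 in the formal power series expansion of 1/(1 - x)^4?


The expansion 1/(1 - x)^r = sum_{k>=0} C(k + r - 1, r - 1) x^k follows from the multiset / negative-binomial theorem (or from repeated differentiation of the geometric series).
For r = 4 and k = 13:
C(16, 3) = 20922789888000 / (6 * 6227020800) = 560.

560


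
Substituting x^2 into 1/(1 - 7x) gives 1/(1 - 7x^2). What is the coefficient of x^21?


Since 1/(1 - 7x^2) only has even powers of x,
the coefficient of x^21 (odd) is 0.

0


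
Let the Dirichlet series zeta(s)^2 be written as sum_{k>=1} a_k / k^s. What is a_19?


The Dirichlet convolution of the constant function 1 with itself gives (1 * 1)(k) = sum_{d | k} 1 = d(k), the number of positive divisors of k.
Since zeta(s) = sum_{k>=1} 1/k^s, we have zeta(s)^2 = sum_{k>=1} d(k)/k^s, so a_k = d(k).
For k = 19: the divisors are 1, 19.
Count = 2.

2


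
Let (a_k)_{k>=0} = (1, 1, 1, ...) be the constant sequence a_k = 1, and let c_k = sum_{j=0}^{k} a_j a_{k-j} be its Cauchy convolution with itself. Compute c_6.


Since a_j = 1 for all j >= 0, the convolution sum becomes
c_k = sum_{j=0}^{k} 1 * 1 = 1 * (k + 1).
Equivalently, the generating function of (a_k) is 1/(1 - x) and its square is 1/(1 - x)^2 = sum_{k>=0} 1(k + 1) x^k.
For k = 6: 1 * 7 = 7.

7


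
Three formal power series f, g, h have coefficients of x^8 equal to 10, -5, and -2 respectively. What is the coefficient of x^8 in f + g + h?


Series addition is componentwise:
10 + -5 + -2
= 3

3


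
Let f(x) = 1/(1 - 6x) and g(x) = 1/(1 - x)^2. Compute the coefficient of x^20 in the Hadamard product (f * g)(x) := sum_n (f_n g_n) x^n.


f has coefficients f_k = 6^k. For g = 1/(1 - x)^2 the coefficient is g_k = C(k + 1, 1) = k + 1. The Hadamard coefficient is (f * g)_k = 6^k * (k + 1).
For k = 20: 6^20 * 21 = 3656158440062976 * 21 = 76779327241322496.

76779327241322496


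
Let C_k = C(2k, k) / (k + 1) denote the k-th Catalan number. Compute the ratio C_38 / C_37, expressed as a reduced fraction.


Using C_k = (2k)! / (k! (k+1)!), the ratio C_{k+1}/C_k simplifies to
C_{k+1}/C_k = [(2k+2)! / ((k+1)! (k+2)!)] * [k! (k+1)! / (2k)!]
 = (2k+2)(2k+1) / ((k+1)(k+2)) = 2(2k+1) / (k+2).
For k = 37: 2(2*37 + 1) / (37 + 2) = 150/39 = 50/13.

50/13


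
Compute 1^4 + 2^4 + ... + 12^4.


This power sum has a closed form given by Faulhaber's formula
sum_{k=1}^{m} k^p = (1 / (p + 1)) * sum_{j=0}^{p} C(p + 1, j) B_j m^(p + 1 - j),
but for small m direct computation is fastest:
1 + 16 + 81 + 256 + 625 + 1296 + 2401 + 4096 + 6561 + 10000 + 14641 + 20736 = 60710.

60710


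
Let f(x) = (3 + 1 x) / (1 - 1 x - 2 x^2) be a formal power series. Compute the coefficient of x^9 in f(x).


Write f(x) = sum_{k>=0} a_k x^k. Multiplying both sides by 1 - 1 x - 2 x^2 gives
(1 - 1 x - 2 x^2) sum_{k>=0} a_k x^k = 3 + 1 x.
Matching coefficients:
 x^0: a_0 = 3
 x^1: a_1 - 1 a_0 = 1  =>  a_1 = 1*3 + 1 = 4
 x^k (k >= 2): a_k = 1 a_{k-1} + 2 a_{k-2}.
Iterating: a_2 = 10, a_3 = 18, a_4 = 38, a_5 = 74, a_6 = 150, a_7 = 298, a_8 = 598, a_9 = 1194.
So the coefficient of x^9 is 1194.

1194


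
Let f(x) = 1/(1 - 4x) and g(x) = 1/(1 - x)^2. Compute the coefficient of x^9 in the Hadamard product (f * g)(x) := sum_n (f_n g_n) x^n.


f has coefficients f_k = 4^k. For g = 1/(1 - x)^2 the coefficient is g_k = C(k + 1, 1) = k + 1. The Hadamard coefficient is (f * g)_k = 4^k * (k + 1).
For k = 9: 4^9 * 10 = 262144 * 10 = 2621440.

2621440


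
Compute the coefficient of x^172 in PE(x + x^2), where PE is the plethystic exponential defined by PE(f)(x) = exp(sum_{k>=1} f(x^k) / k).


With f(x) = x + x^2, the exponent is sum_{k>=1} (x^k + x^(2k)) / k = -ln(1 - x) - ln(1 - x^2). Exponentiating:
PE(x + x^2) = 1 / ((1 - x)(1 - x^2)).
This is the generating function for partitions of n into parts of size 1 or 2. The number of 2's can be any j in 0..86, and the rest are 1's, so
[x^172] = floor(172/2) + 1 = 87.

87


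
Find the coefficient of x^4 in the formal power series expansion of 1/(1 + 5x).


Write 1/(1 + c x) = 1/(1 - (-c) x) and apply the geometric-series identity
1/(1 - y) = sum_{k>=0} y^k to get 1/(1 + c x) = sum_{k>=0} (-c)^k x^k.
So the coefficient of x^k is (-c)^k = (-1)^k * c^k.
Here c = 5 and k = 4:
(-5)^4 = 1 * 625 = 625

625


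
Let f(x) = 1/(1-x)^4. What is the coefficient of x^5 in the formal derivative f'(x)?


Differentiate: d/dx [ 1/(1-x)^r ] = r / (1-x)^(r+1).
Here r = 4, so f'(x) = 4 / (1-x)^5.
The expansion of 1/(1-x)^(r+1) has coefficient of x^n equal to C(n+r, r).
So the coefficient of x^5 in f'(x) is
4 * C(9, 4) = 4 * 126 = 504

504


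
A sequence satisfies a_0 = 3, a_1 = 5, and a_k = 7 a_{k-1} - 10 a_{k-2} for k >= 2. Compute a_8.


The characteristic equation is t^2 - 7 t + 10 = 0, with roots r_1 = 5 and r_2 = 2 (so c_1 = r_1 + r_2, c_2 = -r_1 r_2 as required).
One can use the closed form a_n = A r_1^n + B r_2^n, but direct iteration is more reliable:
a_0 = 3, a_1 = 5, a_2 = 5, a_3 = -15, a_4 = -155, a_5 = -935, a_6 = -4995, a_7 = -25615, a_8 = -129355.
So a_8 = -129355.

-129355


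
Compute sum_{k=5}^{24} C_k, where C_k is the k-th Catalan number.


C_5 through C_24: 42, 132, 429, 1430, 4862, 16796, 58786, 208012, 742900, 2674440, 9694845, 35357670, 129644790, 477638700, 1767263190, 6564120420, 24466267020, 91482563640, 343059613650, 1289904147324
Sum = 42 + 132 + 429 + 1430 + 4862 + 16796 + 58786 + 208012 + 742900 + 2674440 + 9694845 + 35357670 + 129644790 + 477638700 + 1767263190 + 6564120420 + 24466267020 + 91482563640 + 343059613650 + 1289904147324
= 1757900019078

1757900019078


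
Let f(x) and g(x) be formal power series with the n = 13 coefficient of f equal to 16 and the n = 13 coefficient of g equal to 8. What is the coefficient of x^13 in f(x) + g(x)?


Addition of formal power series is termwise.
The coefficient of x^13 in f + g = 16 + 8
= 24

24


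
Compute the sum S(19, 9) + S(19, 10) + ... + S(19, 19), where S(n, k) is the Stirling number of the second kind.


By definition, S(n, k) counts partitions of an n-set into exactly k nonempty blocks.
Computing row n = 19 for k = 9..19:
S(19, k): 1144614626805, 477297033785, 129413217791, 23466951300, 2892439160, 243577530, 13916778, 527136, 12597, 171, 1
Sum = 1777942303054.

1777942303054


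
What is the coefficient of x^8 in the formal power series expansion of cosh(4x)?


The Maclaurin series is cosh(t) = sum_{m>=0} t^(2m) / (2m)!, so substituting t = 4x, only even powers of x are nonzero, with coefficient of x^(2m) equal to 4^(2m) / (2m)!.
For x^8 the coefficient is 4^8/8! = 65536/40320 = 512/315.

512/315


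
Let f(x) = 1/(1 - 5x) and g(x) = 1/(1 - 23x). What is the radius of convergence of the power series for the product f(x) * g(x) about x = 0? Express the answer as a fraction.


The radius of 1/(1 - 5x) is 1/5 (nearest singularity at x = 1/5), and the radius of 1/(1 - 23x) is 1/23.
The product f(x)*g(x) = 1/((1 - 5x)(1 - 23x)) has singularities at both 1/5 and 1/23, so its radius of convergence is the distance to the nearest one:
min(1/5, 1/23) = 1/23.

1/23


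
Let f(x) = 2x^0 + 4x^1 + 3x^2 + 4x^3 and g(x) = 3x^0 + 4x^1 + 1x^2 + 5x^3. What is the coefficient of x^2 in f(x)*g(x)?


Cauchy product at x^2:
2*1 + 4*4 + 3*3
= 27

27


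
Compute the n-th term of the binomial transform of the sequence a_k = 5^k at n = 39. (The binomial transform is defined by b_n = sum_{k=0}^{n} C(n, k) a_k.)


With a_k = 5^k, b_n = sum_{k=0}^{n} C(n, k) 5^k = (1 + 5)^n by the binomial theorem.
For n = 39: (1 + 5)^39 = 6^39 = 2227915756473955677973140996096.

2227915756473955677973140996096


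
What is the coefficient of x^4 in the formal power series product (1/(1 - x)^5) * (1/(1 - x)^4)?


Combine the factors: (1/(1 - x)^5) * (1/(1 - x)^4) = 1/(1 - x)^9.
Then use 1/(1 - x)^r = sum_{k>=0} C(k + r - 1, r - 1) x^k with r = 9 and k = 4:
C(12, 8) = 495.

495


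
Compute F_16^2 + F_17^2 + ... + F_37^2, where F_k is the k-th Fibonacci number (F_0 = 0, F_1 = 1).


There is a standard identity sum_{k=0}^{N} F_k^2 = F_N * F_{N+1} (proved inductively from the telescoping relation F_k^2 = F_k F_{k+1} - F_{k-1} F_k). Then
sum_{k=16}^{37} F_k^2 = F_37 F_38 - F_15 F_16.
Computing: F_37 = 24157817, F_38 = 39088169, F_15 = 610, F_16 = 987.
Sum = 24157817 * 39088169 - 610 * 987 = 944284832965003.

944284832965003


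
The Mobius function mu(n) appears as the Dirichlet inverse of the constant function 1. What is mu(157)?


157 = 157 (all distinct primes).
mu(157) = (-1)^1 = -1

-1


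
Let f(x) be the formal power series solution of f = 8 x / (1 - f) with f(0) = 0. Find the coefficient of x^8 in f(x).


Apply Lagrange inversion: f = 8 x * phi(f) with phi(t) = 1/(1 - t), so
[x^n] f = 8^n * (1/n) [t^(n-1)] phi(t)^n = 8^n * (1/n) [t^(n-1)] (1 - t)^(-n) = 8^n * (1/n) C(2n - 2, n - 1) = 8^n * C_{n-1}.
For n = 8: C_7 = C(14, 7) / 8 = 3432/8 = 429.
With the 8^8 = 16777216 factor, the coefficient is 16777216 * 429 = 7197425664.

7197425664


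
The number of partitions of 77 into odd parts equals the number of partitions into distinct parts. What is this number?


Computing partitions of 77 into odd parts (1, 3, 5, ...):
Using the generating function prod_{k>=0} 1/(1-x^(2k+1)),
the count is 58499

58499


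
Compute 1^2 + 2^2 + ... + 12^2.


This power sum has a closed form given by Faulhaber's formula
sum_{k=1}^{m} k^p = (1 / (p + 1)) * sum_{j=0}^{p} C(p + 1, j) B_j m^(p + 1 - j),
but for small m direct computation is fastest:
1 + 4 + 9 + 16 + 25 + 36 + 49 + 64 + 81 + 100 + 121 + 144 = 650.

650


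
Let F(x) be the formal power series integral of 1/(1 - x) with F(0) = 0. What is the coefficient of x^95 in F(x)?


1/(1 - x) = sum_{k>=0} x^k. Integrating termwise and using F(0) = 0 gives
F(x) = sum_{k>=0} x^(k+1) / (k+1) = sum_{m>=1} x^m / m = -ln(1 - x).
So the coefficient of x^95 is 1/95 = 1/95.

1/95


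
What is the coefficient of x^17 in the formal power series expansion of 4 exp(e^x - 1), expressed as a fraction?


exp(e^x - 1) is the exponential generating function for the Bell numbers Bell_k: exp(e^x - 1) = sum_{k>=0} Bell_k x^k / k!.
So the coefficient of x^17 in 4 exp(e^x - 1) is 4 Bell_17 / 17!.
Computing: Bell_17 = 82864869804 and 17! = 355687428096000, giving
4 * 82864869804/355687428096000 = 255755771/274450176000.

255755771/274450176000


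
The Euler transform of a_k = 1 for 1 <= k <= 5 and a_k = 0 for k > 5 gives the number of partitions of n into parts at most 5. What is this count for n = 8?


Partitions of 8 into parts at most 5:
Using generating function (1-x)^(-1)(1-x^2)^(-1)...(1-x^5)^(-1),
the coefficient of x^8 = 18

18


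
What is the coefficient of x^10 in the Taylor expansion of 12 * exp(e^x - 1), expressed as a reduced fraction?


exp(e^x - 1) = sum_{k>=0} Bell_k x^k / k!, where Bell_k is the k-th Bell number.
So the coefficient of x^10 is 12 * Bell_10 / 10!.
Computing: Bell_10 = 115975 and 10! = 3628800, giving
12 * 115975/3628800 = 4639/12096.

4639/12096


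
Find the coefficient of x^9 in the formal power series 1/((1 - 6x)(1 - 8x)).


By partial fractions or Cauchy convolution:
The coefficient equals sum_{k=0}^{9} 6^k * 8^(9-k).
= 506637824

506637824


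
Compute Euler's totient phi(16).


phi(n) counts integers in [1, n] coprime to n. Using the multiplicative formula phi(n) = n * prod_{p | n} (1 - 1/p):
16 = 2^4, so
phi(16) = 16 * (1 - 1/2) = 8.

8


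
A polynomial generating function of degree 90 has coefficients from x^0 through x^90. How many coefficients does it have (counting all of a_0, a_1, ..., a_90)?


A polynomial of degree 90 takes the form a_0 + a_1 x + ... + a_90 x^90.
The number of coefficients is 90 + 1 = 91.

91


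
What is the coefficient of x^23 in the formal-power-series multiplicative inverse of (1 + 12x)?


The inverse is 1/(1 + 12x). Apply the geometric identity 1/(1 - y) = sum_{k>=0} y^k with y = -12x:
1/(1 + 12x) = sum_{k>=0} (-12)^k x^k.
So the coefficient of x^23 is (-12)^23 = -6624737266949237011120128.

-6624737266949237011120128


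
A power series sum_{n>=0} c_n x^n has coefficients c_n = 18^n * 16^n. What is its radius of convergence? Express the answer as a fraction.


By the root test (Cauchy-Hadamard), the radius is R = 1 / limsup_n |c_n|^(1/n).
Here |c_n|^(1/n) = (18^n * 16^n)^(1/n) = 18 * 16 = 288 for all n.
So R = 1/288 = 1/288.

1/288


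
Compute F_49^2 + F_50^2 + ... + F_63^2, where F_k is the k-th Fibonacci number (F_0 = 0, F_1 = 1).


There is a standard identity sum_{k=0}^{N} F_k^2 = F_N * F_{N+1} (proved inductively from the telescoping relation F_k^2 = F_k F_{k+1} - F_{k-1} F_k). Then
sum_{k=49}^{63} F_k^2 = F_63 F_64 - F_48 F_49.
Computing: F_63 = 6557470319842, F_64 = 10610209857723, F_48 = 4807526976, F_49 = 7778742049.
Sum = 6557470319842 * 10610209857723 - 4807526976 * 7778742049 = 69576098832801342210825942.

69576098832801342210825942


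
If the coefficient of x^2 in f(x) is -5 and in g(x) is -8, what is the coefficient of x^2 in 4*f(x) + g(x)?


Scalar multiplication scales coefficients: 4 * -5 = -20.
Then add the g coefficient: -20 + -8
= -28

-28


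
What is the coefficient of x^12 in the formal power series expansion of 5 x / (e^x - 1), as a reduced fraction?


The exponential generating function for Bernoulli numbers is
x / (e^x - 1) = sum_{k>=0} B_k x^k / k!.
So the coefficient of x^12 in 5 x / (e^x - 1) is 5 B_12 / 12!.
Computing: B_12 = -691/2730, 12! = 479001600, giving
5 * -691/2730 / 479001600 = -691/261534873600.

-691/261534873600


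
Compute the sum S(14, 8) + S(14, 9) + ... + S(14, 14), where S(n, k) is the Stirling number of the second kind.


By definition, S(n, k) counts partitions of an n-set into exactly k nonempty blocks.
Computing row n = 14 for k = 8..14:
S(14, k): 20912320, 5135130, 752752, 66066, 3367, 91, 1
Sum = 26869727.

26869727


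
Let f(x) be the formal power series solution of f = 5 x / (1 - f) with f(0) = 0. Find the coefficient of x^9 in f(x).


Apply Lagrange inversion: f = 5 x * phi(f) with phi(t) = 1/(1 - t), so
[x^n] f = 5^n * (1/n) [t^(n-1)] phi(t)^n = 5^n * (1/n) [t^(n-1)] (1 - t)^(-n) = 5^n * (1/n) C(2n - 2, n - 1) = 5^n * C_{n-1}.
For n = 9: C_8 = C(16, 8) / 9 = 12870/9 = 1430.
With the 5^9 = 1953125 factor, the coefficient is 1953125 * 1430 = 2792968750.

2792968750


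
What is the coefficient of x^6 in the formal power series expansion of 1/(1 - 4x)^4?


The general identity 1/(1 - c x)^r = sum_{k>=0} c^k C(k + r - 1, r - 1) x^k follows by substituting y = c x into 1/(1 - y)^r = sum_{k>=0} C(k + r - 1, r - 1) y^k.
For c = 4, r = 4, k = 6:
4^6 * C(9, 3) = 4096 * 84 = 344064.

344064


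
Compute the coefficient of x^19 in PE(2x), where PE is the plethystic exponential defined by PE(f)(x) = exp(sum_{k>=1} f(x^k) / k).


With f(x) = 2x, the exponent is sum_{k>=1} 2 x^k / k = 2 * (-ln(1 - x)). Exponentiating:
PE(2x) = exp(-2 ln(1 - x)) = 1/(1 - x)^2.
By the negative binomial expansion, [x^n] 1/(1 - x)^2 = C(n + 1, 1).
For n = 19: C(20, 1) = 20.

20


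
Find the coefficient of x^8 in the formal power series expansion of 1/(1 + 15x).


Write 1/(1 + c x) = 1/(1 - (-c) x) and apply the geometric-series identity
1/(1 - y) = sum_{k>=0} y^k to get 1/(1 + c x) = sum_{k>=0} (-c)^k x^k.
So the coefficient of x^k is (-c)^k = (-1)^k * c^k.
Here c = 15 and k = 8:
(-15)^8 = 1 * 2562890625 = 2562890625

2562890625


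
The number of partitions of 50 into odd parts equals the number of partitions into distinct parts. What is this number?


Computing partitions of 50 into odd parts (1, 3, 5, ...):
Using the generating function prod_{k>=0} 1/(1-x^(2k+1)),
the count is 3658

3658


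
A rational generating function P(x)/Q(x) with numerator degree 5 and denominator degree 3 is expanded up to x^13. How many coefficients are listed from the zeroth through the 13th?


Expanding up to x^13 gives the coefficients for x^0, x^1, ..., x^13.
That is 13 + 1 = 14 coefficients in total.

14


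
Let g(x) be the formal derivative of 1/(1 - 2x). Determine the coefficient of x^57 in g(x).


Differentiate termwise: d/dx sum_{k>=0} 2^k x^k = sum_{k>=1} k 2^k x^(k-1) = sum_{j>=0} (j+1) 2^(j+1) x^j.
Equivalently, d/dx [1/(1 - 2x)] = 2/(1 - 2x)^2.
For j = 57: 58 * 2^58 = 58 * 288230376151711744 = 16717361816799281152.

16717361816799281152


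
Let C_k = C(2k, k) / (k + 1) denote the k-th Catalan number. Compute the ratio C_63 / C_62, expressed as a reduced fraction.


Using C_k = (2k)! / (k! (k+1)!), the ratio C_{k+1}/C_k simplifies to
C_{k+1}/C_k = [(2k+2)! / ((k+1)! (k+2)!)] * [k! (k+1)! / (2k)!]
 = (2k+2)(2k+1) / ((k+1)(k+2)) = 2(2k+1) / (k+2).
For k = 62: 2(2*62 + 1) / (62 + 2) = 250/64 = 125/32.

125/32


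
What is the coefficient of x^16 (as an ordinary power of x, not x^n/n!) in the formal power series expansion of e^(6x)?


The exponential series is e^y = sum_{k>=0} y^k / k!. Substituting y = 6x gives
e^(6x) = sum_{k>=0} 6^k x^k / k!.
So the coefficient of x^n is a^n/n! with a = 6, n = 16:
6^16 / 16! = 2821109907456/20922789888000 = 118098/875875

118098/875875


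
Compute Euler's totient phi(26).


phi(n) counts integers in [1, n] coprime to n. Using the multiplicative formula phi(n) = n * prod_{p | n} (1 - 1/p):
26 = 2 * 13, so
phi(26) = 26 * (1 - 1/2) * (1 - 1/13) = 12.

12


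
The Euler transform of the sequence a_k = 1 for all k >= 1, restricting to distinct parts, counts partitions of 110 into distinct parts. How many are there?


Partitions of 110 into distinct parts can be computed via generating function.
Product (1+x)(1+x^2)(1+x^3)...
The coefficient of x^110 = 1004544

1004544


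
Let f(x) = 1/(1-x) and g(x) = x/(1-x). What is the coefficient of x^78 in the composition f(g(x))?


First simplify the composition: f(g(x)) = 1/(1 - x/(1-x)) = (1-x)/((1-x) - x) = (1-x)/(1-2x).
Now extract the coefficient. Write (1-x)/(1-2x) = 1/(1-2x) - x/(1-2x).
The coefficient of x^n in 1/(1-2x) is 2^n, and in x/(1-2x) is 2^(n-1) (for n >= 1).
So the coefficient of x^78 is 2^78 - 2^77 = 302231454903657293676544 - 151115727451828646838272 = 151115727451828646838272.

151115727451828646838272


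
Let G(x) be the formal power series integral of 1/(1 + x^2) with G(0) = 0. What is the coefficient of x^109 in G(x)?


1/(1 + x^2) = sum_{j>=0} (-1)^j x^(2j). Integrating termwise with G(0) = 0:
G(x) = sum_{j>=0} (-1)^j x^(2j+1) / (2j+1) = arctan(x).
Only odd powers are nonzero. For x^109 write 109 = 2*54 + 1, giving
(-1)^54 / 109 = 1/109 = 1/109.

1/109


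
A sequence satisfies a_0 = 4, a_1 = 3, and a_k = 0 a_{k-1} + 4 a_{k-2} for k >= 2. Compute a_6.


The characteristic equation is t^2 - 0 t - 4 = 0, with roots r_1 = 2 and r_2 = -2 (so c_1 = r_1 + r_2, c_2 = -r_1 r_2 as required).
One can use the closed form a_n = A r_1^n + B r_2^n, but direct iteration is more reliable:
a_0 = 4, a_1 = 3, a_2 = 16, a_3 = 12, a_4 = 64, a_5 = 48, a_6 = 256.
So a_6 = 256.

256


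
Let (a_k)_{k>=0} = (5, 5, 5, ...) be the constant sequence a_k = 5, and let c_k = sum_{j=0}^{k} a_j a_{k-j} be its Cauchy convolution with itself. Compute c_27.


Since a_j = 5 for all j >= 0, the convolution sum becomes
c_k = sum_{j=0}^{k} 5 * 5 = 25 * (k + 1).
Equivalently, the generating function of (a_k) is 5/(1 - x) and its square is 25/(1 - x)^2 = sum_{k>=0} 25(k + 1) x^k.
For k = 27: 25 * 28 = 700.

700


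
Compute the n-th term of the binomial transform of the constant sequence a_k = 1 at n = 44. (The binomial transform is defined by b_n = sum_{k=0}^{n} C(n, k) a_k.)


With a_k = 1 for all k, b_n = sum_{k=0}^{n} C(n, k) = 2^n by the binomial theorem.
For n = 44: 2^44 = 17592186044416.

17592186044416


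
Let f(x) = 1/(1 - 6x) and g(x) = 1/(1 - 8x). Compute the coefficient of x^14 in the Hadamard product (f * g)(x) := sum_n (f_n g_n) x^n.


f has coefficients f_k = 6^k and g has coefficients g_k = 8^k, so the Hadamard product has coefficient (f*g)_k = 6^k * 8^k = 48^k.
For k = 14: 48^14 = 344649238497994142121984.

344649238497994142121984


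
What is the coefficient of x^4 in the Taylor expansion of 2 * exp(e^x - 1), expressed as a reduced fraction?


exp(e^x - 1) = sum_{k>=0} Bell_k x^k / k!, where Bell_k is the k-th Bell number.
So the coefficient of x^4 is 2 * Bell_4 / 4!.
Computing: Bell_4 = 15 and 4! = 24, giving
2 * 15/24 = 5/4.

5/4


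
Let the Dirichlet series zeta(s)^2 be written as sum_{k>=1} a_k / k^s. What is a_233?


The Dirichlet convolution of the constant function 1 with itself gives (1 * 1)(k) = sum_{d | k} 1 = d(k), the number of positive divisors of k.
Since zeta(s) = sum_{k>=1} 1/k^s, we have zeta(s)^2 = sum_{k>=1} d(k)/k^s, so a_k = d(k).
For k = 233: the divisors are 1, 233.
Count = 2.

2


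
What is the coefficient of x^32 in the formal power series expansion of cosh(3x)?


The Maclaurin series is cosh(t) = sum_{m>=0} t^(2m) / (2m)!, so substituting t = 3x, only even powers of x are nonzero, with coefficient of x^(2m) equal to 3^(2m) / (2m)!.
For x^32 the coefficient is 3^32/32! = 1853020188851841/263130836933693530167218012160000000 = 387420489/55014121340467297648640000000.

387420489/55014121340467297648640000000


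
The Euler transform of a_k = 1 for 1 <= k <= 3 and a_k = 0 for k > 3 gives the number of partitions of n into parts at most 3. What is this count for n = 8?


Partitions of 8 into parts at most 3:
Using generating function (1-x)^(-1)(1-x^2)^(-1)(1-x^3)^(-1),
the coefficient of x^8 = 10

10


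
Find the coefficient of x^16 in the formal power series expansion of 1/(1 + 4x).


Write 1/(1 + c x) = 1/(1 - (-c) x) and apply the geometric-series identity
1/(1 - y) = sum_{k>=0} y^k to get 1/(1 + c x) = sum_{k>=0} (-c)^k x^k.
So the coefficient of x^k is (-c)^k = (-1)^k * c^k.
Here c = 4 and k = 16:
(-4)^16 = 1 * 4294967296 = 4294967296

4294967296


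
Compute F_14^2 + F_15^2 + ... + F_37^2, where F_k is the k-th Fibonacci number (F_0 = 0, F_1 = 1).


There is a standard identity sum_{k=0}^{N} F_k^2 = F_N * F_{N+1} (proved inductively from the telescoping relation F_k^2 = F_k F_{k+1} - F_{k-1} F_k). Then
sum_{k=14}^{37} F_k^2 = F_37 F_38 - F_13 F_14.
Computing: F_37 = 24157817, F_38 = 39088169, F_13 = 233, F_14 = 377.
Sum = 24157817 * 39088169 - 233 * 377 = 944284833479232.

944284833479232


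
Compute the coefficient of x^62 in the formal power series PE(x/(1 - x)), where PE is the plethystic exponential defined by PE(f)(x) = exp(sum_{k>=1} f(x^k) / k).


For f(x) = x/(1 - x) we have
sum_{k>=1} f(x^k) / k = sum_{k>=1} (1/k) * x^k / (1 - x^k) = sum_{k, m >= 1} x^(k m) / k,
which after exponentiating simplifies to
PE(x/(1 - x)) = prod_{k>=1} 1 / (1 - x^k).
This is the generating function for the partition function p(n), so the coefficient of x^62 is p(62).
Computing p(62) by dynamic programming over parts 1, 2, ..., 62: p(62) = 1300156.

1300156


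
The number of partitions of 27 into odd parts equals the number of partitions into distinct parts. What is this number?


Computing partitions of 27 into odd parts (1, 3, 5, ...):
Using the generating function prod_{k>=0} 1/(1-x^(2k+1)),
the count is 192

192


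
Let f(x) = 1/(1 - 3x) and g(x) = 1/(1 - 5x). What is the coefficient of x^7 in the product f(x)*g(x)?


The coefficient of x^n in f*g is the Cauchy product: sum_{k=0}^{n} a^k * b^(n-k).
With a=3, b=5, n=7:
sum_{k=0}^{7} 3^k * 5^(7-k)
= 192032

192032


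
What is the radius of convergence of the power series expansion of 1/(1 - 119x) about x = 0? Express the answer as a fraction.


Expanding 1/(1 - 119x) = sum_{k>=0} 119^k x^k, the series converges when |119x| < 1, i.e., |x| < 1/119.
So the radius of convergence is 1/119 = 1/119.

1/119


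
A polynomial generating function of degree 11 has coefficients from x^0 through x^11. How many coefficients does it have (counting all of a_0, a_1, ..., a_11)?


A polynomial of degree 11 takes the form a_0 + a_1 x + ... + a_11 x^11.
The number of coefficients is 11 + 1 = 12.

12


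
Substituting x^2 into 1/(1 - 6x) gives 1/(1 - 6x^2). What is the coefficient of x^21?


Since 1/(1 - 6x^2) only has even powers of x,
the coefficient of x^21 (odd) is 0.

0


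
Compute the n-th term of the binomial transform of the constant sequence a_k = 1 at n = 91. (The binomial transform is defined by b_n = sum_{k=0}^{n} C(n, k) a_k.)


With a_k = 1 for all k, b_n = sum_{k=0}^{n} C(n, k) = 2^n by the binomial theorem.
For n = 91: 2^91 = 2475880078570760549798248448.

2475880078570760549798248448


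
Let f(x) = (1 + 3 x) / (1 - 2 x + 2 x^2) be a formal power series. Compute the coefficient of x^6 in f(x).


Write f(x) = sum_{k>=0} a_k x^k. Multiplying both sides by 1 - 2 x + 2 x^2 gives
(1 - 2 x + 2 x^2) sum_{k>=0} a_k x^k = 1 + 3 x.
Matching coefficients:
 x^0: a_0 = 1
 x^1: a_1 - 2 a_0 = 3  =>  a_1 = 2*1 + 3 = 5
 x^k (k >= 2): a_k = 2 a_{k-1} - 2 a_{k-2}.
Iterating: a_2 = 8, a_3 = 6, a_4 = -4, a_5 = -20, a_6 = -32.
So the coefficient of x^6 is -32.

-32


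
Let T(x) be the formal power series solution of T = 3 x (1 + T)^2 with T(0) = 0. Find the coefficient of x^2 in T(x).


Apply the Lagrange inversion formula: if T = 3 x * phi(T) with phi(t) = (1 + t)^2, then [x^n] T = 3^n * (1/n) [t^(n-1)] phi(t)^n = 3^n * (1/n) [t^(n-1)] (1 + t)^(2n) = 3^n * (1/n) C(2n, n-1).
Using the identity C(2n, n-1) = C(2n, n) * n / (n+1), the unscaled factor equals C(2n, n) / (n+1) = C_n, the n-th Catalan number.
For n = 2: C_2 = C(4, 2) / 3 = 6/3 = 2.
With the 3^2 = 9 factor, the coefficient is 9 * 2 = 18.

18


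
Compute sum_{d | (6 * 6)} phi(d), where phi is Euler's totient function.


First, 6 * 6 = 36. One classical identity is sum_{d | n} phi(d) = n (each k in [1, n] has a unique gcd with n, and among the k's with gcd(k, n) = n/d there are phi(d) of them). So the sum equals 36. We also verify directly:
Divisors of 36: 1, 2, 3, 4, 6, 9, 12, 18, 36.
phi values: 1, 1, 2, 2, 2, 6, 4, 6, 12.
Sum = 36.

36


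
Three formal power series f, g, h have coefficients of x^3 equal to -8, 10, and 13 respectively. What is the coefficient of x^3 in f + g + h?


Series addition is componentwise:
-8 + 10 + 13
= 15

15


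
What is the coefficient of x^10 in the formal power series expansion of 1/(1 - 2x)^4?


The general identity 1/(1 - c x)^r = sum_{k>=0} c^k C(k + r - 1, r - 1) x^k follows by substituting y = c x into 1/(1 - y)^r = sum_{k>=0} C(k + r - 1, r - 1) y^k.
For c = 2, r = 4, k = 10:
2^10 * C(13, 3) = 1024 * 286 = 292864.

292864


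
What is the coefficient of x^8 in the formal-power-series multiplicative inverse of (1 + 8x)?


The inverse is 1/(1 + 8x). Apply the geometric identity 1/(1 - y) = sum_{k>=0} y^k with y = -8x:
1/(1 + 8x) = sum_{k>=0} (-8)^k x^k.
So the coefficient of x^8 is (-8)^8 = 16777216.

16777216


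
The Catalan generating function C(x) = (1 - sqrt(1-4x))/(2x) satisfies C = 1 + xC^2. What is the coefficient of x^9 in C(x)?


Substituting x -> x scales the n-th coefficient by 1, so [x^9] C(x) = C_9.
C_9 = C(2*9, 9)/(10) = 48620/10 = 4862.
= 4862.

4862


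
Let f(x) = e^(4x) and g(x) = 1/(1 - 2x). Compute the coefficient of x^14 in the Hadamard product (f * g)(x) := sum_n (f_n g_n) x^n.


Expanding: f_k = 4^k/k! (from e^(4x)) and g_k = 2^k (from 1/(1 - 2x)). So the Hadamard coefficient (f * g)_k = 4^k 2^k / k! = (8)^k / k!.
For k = 14: 8^14/14! = 4398046511104/87178291200 = 2147483648/42567525.

2147483648/42567525


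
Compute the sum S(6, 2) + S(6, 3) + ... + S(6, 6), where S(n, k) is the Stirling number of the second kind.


By definition, S(n, k) counts partitions of an n-set into exactly k nonempty blocks.
Computing row n = 6 for k = 2..6:
S(6, k): 31, 90, 65, 15, 1
Sum = 202.

202


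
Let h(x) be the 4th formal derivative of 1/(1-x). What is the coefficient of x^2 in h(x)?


Differentiating 4 times: d^4/dx^4 [1/(1-x)] = 4!/(1-x)^5.
The expansion 1/(1-x)^5 = sum_{k>=0} C(k+4, 4) x^k, so the coefficient of x^n in 4!/(1-x)^5 is 4! * C(n+4, 4).
For n = 2: 24 * C(6, 4) = 24 * 15 = 360

360


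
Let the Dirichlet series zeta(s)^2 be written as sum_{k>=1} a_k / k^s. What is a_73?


The Dirichlet convolution of the constant function 1 with itself gives (1 * 1)(k) = sum_{d | k} 1 = d(k), the number of positive divisors of k.
Since zeta(s) = sum_{k>=1} 1/k^s, we have zeta(s)^2 = sum_{k>=1} d(k)/k^s, so a_k = d(k).
For k = 73: the divisors are 1, 73.
Count = 2.

2


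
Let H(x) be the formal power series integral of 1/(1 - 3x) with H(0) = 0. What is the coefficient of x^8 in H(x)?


1/(1 - 3x) = sum_{k>=0} 3^k x^k. Integrating termwise with H(0) = 0:
H(x) = sum_{k>=0} 3^k x^(k+1) / (k+1) = sum_{m>=1} 3^(m-1) x^m / m.
For m = 8: 3^7/8 = 2187/8 = 2187/8.

2187/8


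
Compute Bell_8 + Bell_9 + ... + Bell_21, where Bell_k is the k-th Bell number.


Recall Bell_k counts set partitions of a k-set (with Bell_0 = 1 by convention).
Bell_8 through Bell_21: 4140, 21147, 115975, 678570, 4213597, 27644437, 190899322, 1382958545, 10480142147, 82864869804, 682076806159, 5832742205057, 51724158235372, 474869816156751
Sum = 4140 + 21147 + 115975 + 678570 + 4213597 + 27644437 + 190899322 + 1382958545 + 10480142147 + 82864869804 + 682076806159 + 5832742205057 + 51724158235372 + 474869816156751 = 533203744951023.

533203744951023


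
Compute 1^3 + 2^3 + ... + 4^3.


This power sum has a closed form given by Faulhaber's formula
sum_{k=1}^{m} k^p = (1 / (p + 1)) * sum_{j=0}^{p} C(p + 1, j) B_j m^(p + 1 - j),
but for small m direct computation is fastest:
1 + 8 + 27 + 64 = 100.

100


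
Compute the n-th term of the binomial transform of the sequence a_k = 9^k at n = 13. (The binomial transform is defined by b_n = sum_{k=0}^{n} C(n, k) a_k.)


With a_k = 9^k, b_n = sum_{k=0}^{n} C(n, k) 9^k = (1 + 9)^n by the binomial theorem.
For n = 13: (1 + 9)^13 = 10^13 = 10000000000000.

10000000000000


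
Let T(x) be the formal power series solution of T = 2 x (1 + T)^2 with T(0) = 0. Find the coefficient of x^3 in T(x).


Apply the Lagrange inversion formula: if T = 2 x * phi(T) with phi(t) = (1 + t)^2, then [x^n] T = 2^n * (1/n) [t^(n-1)] phi(t)^n = 2^n * (1/n) [t^(n-1)] (1 + t)^(2n) = 2^n * (1/n) C(2n, n-1).
Using the identity C(2n, n-1) = C(2n, n) * n / (n+1), the unscaled factor equals C(2n, n) / (n+1) = C_n, the n-th Catalan number.
For n = 3: C_3 = C(6, 3) / 4 = 20/4 = 5.
With the 2^3 = 8 factor, the coefficient is 8 * 5 = 40.

40


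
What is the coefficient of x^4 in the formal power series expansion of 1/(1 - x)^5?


The negative binomial / multiset identity is
1/(1 - x)^r = sum_{k>=0} C(k + r - 1, r - 1) x^k.
Here r = 5 and k = 4, so the coefficient is
C(4 + 4, 4) = C(8, 4)
= 70

70


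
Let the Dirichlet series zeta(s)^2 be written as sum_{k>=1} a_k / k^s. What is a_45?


The Dirichlet convolution of the constant function 1 with itself gives (1 * 1)(k) = sum_{d | k} 1 = d(k), the number of positive divisors of k.
Since zeta(s) = sum_{k>=1} 1/k^s, we have zeta(s)^2 = sum_{k>=1} d(k)/k^s, so a_k = d(k).
For k = 45: the divisors are 1, 3, 5, 9, 15, 45.
Count = 6.

6


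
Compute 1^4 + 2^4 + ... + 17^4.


This power sum has a closed form given by Faulhaber's formula
sum_{k=1}^{m} k^p = (1 / (p + 1)) * sum_{j=0}^{p} C(p + 1, j) B_j m^(p + 1 - j),
but for small m direct computation is fastest:
1 + 16 + 81 + 256 + 625 + 1296 + 2401 + 4096 + 6561 + 10000 + 14641 + 20736 + 28561 + 38416 + 50625 + 65536 + 83521 = 327369.

327369


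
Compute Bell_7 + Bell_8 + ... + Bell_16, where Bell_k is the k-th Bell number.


Recall Bell_k counts set partitions of a k-set (with Bell_0 = 1 by convention).
Bell_7 through Bell_16: 877, 4140, 21147, 115975, 678570, 4213597, 27644437, 190899322, 1382958545, 10480142147
Sum = 877 + 4140 + 21147 + 115975 + 678570 + 4213597 + 27644437 + 190899322 + 1382958545 + 10480142147 = 12086678757.

12086678757


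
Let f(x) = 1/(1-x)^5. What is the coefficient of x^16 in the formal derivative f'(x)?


Differentiate: d/dx [ 1/(1-x)^r ] = r / (1-x)^(r+1).
Here r = 5, so f'(x) = 5 / (1-x)^6.
The expansion of 1/(1-x)^(r+1) has coefficient of x^n equal to C(n+r, r).
So the coefficient of x^16 in f'(x) is
5 * C(21, 5) = 5 * 20349 = 101745

101745


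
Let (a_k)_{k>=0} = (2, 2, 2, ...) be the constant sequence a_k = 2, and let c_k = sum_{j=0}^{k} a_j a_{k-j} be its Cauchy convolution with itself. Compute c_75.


Since a_j = 2 for all j >= 0, the convolution sum becomes
c_k = sum_{j=0}^{k} 2 * 2 = 4 * (k + 1).
Equivalently, the generating function of (a_k) is 2/(1 - x) and its square is 4/(1 - x)^2 = sum_{k>=0} 4(k + 1) x^k.
For k = 75: 4 * 76 = 304.

304


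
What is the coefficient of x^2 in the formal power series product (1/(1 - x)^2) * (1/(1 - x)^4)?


Combine the factors: (1/(1 - x)^2) * (1/(1 - x)^4) = 1/(1 - x)^6.
Then use 1/(1 - x)^r = sum_{k>=0} C(k + r - 1, r - 1) x^k with r = 6 and k = 2:
C(7, 5) = 21.

21


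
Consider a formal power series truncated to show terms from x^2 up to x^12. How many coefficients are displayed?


From x^2 to x^12 inclusive, the count is 12 - 2 + 1 = 11.

11


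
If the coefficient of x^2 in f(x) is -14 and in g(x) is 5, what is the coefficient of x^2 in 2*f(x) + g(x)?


Scalar multiplication scales coefficients: 2 * -14 = -28.
Then add the g coefficient: -28 + 5
= -23

-23


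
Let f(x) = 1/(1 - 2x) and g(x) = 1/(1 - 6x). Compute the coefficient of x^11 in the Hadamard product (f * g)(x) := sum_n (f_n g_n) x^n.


f has coefficients f_k = 2^k and g has coefficients g_k = 6^k, so the Hadamard product has coefficient (f*g)_k = 2^k * 6^k = 12^k.
For k = 11: 12^11 = 743008370688.

743008370688


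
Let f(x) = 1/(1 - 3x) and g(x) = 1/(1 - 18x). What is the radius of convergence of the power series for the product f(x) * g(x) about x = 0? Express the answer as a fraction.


The radius of 1/(1 - 3x) is 1/3 (nearest singularity at x = 1/3), and the radius of 1/(1 - 18x) is 1/18.
The product f(x)*g(x) = 1/((1 - 3x)(1 - 18x)) has singularities at both 1/3 and 1/18, so its radius of convergence is the distance to the nearest one:
min(1/3, 1/18) = 1/18.

1/18


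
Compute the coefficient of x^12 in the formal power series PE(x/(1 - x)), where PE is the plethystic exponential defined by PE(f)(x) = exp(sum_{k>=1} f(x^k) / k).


For f(x) = x/(1 - x) we have
sum_{k>=1} f(x^k) / k = sum_{k>=1} (1/k) * x^k / (1 - x^k) = sum_{k, m >= 1} x^(k m) / k,
which after exponentiating simplifies to
PE(x/(1 - x)) = prod_{k>=1} 1 / (1 - x^k).
This is the generating function for the partition function p(n), so the coefficient of x^12 is p(12).
Computing p(12) by dynamic programming over parts 1, 2, ..., 12: p(12) = 77.

77


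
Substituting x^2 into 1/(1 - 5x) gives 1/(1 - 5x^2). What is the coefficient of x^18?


The coefficient of x^(2m) in 1/(1 - 5x^2) is 5^m.
With n = 18 = 2*9, the coefficient is 5^9 = 1953125.

1953125


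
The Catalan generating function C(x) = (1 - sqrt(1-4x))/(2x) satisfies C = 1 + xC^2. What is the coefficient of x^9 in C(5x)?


Substituting x -> 5x scales the n-th coefficient by 5^n, so [x^9] C(5x) = 5^9 * C_9.
C_9 = C(2*9, 9)/(10) = 48620/10 = 4862.
So 5^9 * 4862 = 1953125 * 4862 = 9496093750.

9496093750


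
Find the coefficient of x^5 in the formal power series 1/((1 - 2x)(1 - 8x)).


By partial fractions or Cauchy convolution:
The coefficient equals sum_{k=0}^{5} 2^k * 8^(5-k).
= 43680

43680


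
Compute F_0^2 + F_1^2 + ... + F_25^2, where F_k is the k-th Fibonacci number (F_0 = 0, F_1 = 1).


There is a standard identity sum_{k=0}^{N} F_k^2 = F_N * F_{N+1} (proved inductively from the telescoping relation F_k^2 = F_k F_{k+1} - F_{k-1} F_k). Then
sum_{k=0}^{25} F_k^2 = F_25 F_26 - F_0 F_0.
Computing: F_25 = 75025, F_26 = 121393.
Sum = 75025 * 121393 = 9107509825.

9107509825


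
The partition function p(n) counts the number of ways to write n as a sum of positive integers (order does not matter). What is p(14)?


Using the generating function prod_{k>=1} 1/(1-x^k), we compute p(14).
By dynamic programming over parts 1 through 14:
p(14) = 135

135


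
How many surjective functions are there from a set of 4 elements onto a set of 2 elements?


By inclusion-exclusion on which target elements are missed, the number of surjections from an n-set onto a k-set is
surj(n, k) = sum_{j=0}^{k} (-1)^j C(k, j) (k - j)^n.
Equivalently surj(n, k) = k! * S(n, k), where S(n, k) is the Stirling number of the second kind.
For n = 4, k = 2:
S(4, 2) = 7, so
surj = 2! * 7 = 2 * 7 = 14.

14


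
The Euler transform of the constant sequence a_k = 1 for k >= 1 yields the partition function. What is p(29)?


The Euler transform converts the sequence a_k = 1 into the number of integer partitions.
Using the recurrence or dynamic programming:
p(29) = 4565

4565


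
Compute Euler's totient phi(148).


phi(n) counts integers in [1, n] coprime to n. Using the multiplicative formula phi(n) = n * prod_{p | n} (1 - 1/p):
148 = 2^2 * 37, so
phi(148) = 148 * (1 - 1/2) * (1 - 1/37) = 72.

72


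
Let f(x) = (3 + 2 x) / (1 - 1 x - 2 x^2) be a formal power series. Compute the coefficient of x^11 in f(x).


Write f(x) = sum_{k>=0} a_k x^k. Multiplying both sides by 1 - 1 x - 2 x^2 gives
(1 - 1 x - 2 x^2) sum_{k>=0} a_k x^k = 3 + 2 x.
Matching coefficients:
 x^0: a_0 = 3
 x^1: a_1 - 1 a_0 = 2  =>  a_1 = 1*3 + 2 = 5
 x^k (k >= 2): a_k = 1 a_{k-1} + 2 a_{k-2}.
Iterating: a_2 = 11, a_3 = 21, a_4 = 43, a_5 = 85, a_6 = 171, a_7 = 341, a_8 = 683, a_9 = 1365, a_10 = 2731, a_11 = 5461.
So the coefficient of x^11 is 5461.

5461


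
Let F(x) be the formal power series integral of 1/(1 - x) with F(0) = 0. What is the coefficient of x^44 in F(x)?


1/(1 - x) = sum_{k>=0} x^k. Integrating termwise and using F(0) = 0 gives
F(x) = sum_{k>=0} x^(k+1) / (k+1) = sum_{m>=1} x^m / m = -ln(1 - x).
So the coefficient of x^44 is 1/44 = 1/44.

1/44


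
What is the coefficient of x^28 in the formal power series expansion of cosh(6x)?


The Maclaurin series is cosh(t) = sum_{m>=0} t^(2m) / (2m)!, so substituting t = 6x, only even powers of x are nonzero, with coefficient of x^(2m) equal to 6^(2m) / (2m)!.
For x^28 the coefficient is 6^28/28! = 6140942214464815497216/304888344611713860501504000000 = 114791256/5699209469078125.

114791256/5699209469078125


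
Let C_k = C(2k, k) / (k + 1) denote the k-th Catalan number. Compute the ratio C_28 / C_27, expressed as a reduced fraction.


Using C_k = (2k)! / (k! (k+1)!), the ratio C_{k+1}/C_k simplifies to
C_{k+1}/C_k = [(2k+2)! / ((k+1)! (k+2)!)] * [k! (k+1)! / (2k)!]
 = (2k+2)(2k+1) / ((k+1)(k+2)) = 2(2k+1) / (k+2).
For k = 27: 2(2*27 + 1) / (27 + 2) = 110/29 = 110/29.

110/29


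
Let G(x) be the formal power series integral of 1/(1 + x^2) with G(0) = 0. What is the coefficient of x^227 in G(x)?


1/(1 + x^2) = sum_{j>=0} (-1)^j x^(2j). Integrating termwise with G(0) = 0:
G(x) = sum_{j>=0} (-1)^j x^(2j+1) / (2j+1) = arctan(x).
Only odd powers are nonzero. For x^227 write 227 = 2*113 + 1, giving
(-1)^113 / 227 = -1/227 = -1/227.

-1/227


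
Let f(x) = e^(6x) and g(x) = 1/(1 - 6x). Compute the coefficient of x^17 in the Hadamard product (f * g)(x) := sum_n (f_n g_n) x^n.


Expanding: f_k = 6^k/k! (from e^(6x)) and g_k = 6^k (from 1/(1 - 6x)). So the Hadamard coefficient (f * g)_k = 6^k 6^k / k! = (36)^k / k!.
For k = 17: 36^17/17! = 286511799958070431838109696/355687428096000 = 11994027762626592768/14889875.

11994027762626592768/14889875
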